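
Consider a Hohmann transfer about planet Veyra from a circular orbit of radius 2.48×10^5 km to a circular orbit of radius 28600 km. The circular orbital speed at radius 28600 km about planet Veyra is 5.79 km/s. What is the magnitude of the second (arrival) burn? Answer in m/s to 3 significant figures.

Δv₂ = 1960 m/s

From the circular-orbit relation v² = μ/r at r = 28600 km: μ = v²r = (5.79)² × 28600 = 9.58789×10^5 km³/s².
Semi-major axis of the transfer orbit: a_t = (2.480×10^5 + 28600)/2 = 1.383×10^5 km.
On the circular orbit at r = 28600 km, v_c = √(μ/r) = 5.790 km/s.
Transfer-orbit speed at the same r (vis-viva, a = a_t): v_t = √[μ(2/r − 1/a_t)] = 7.753 km/s.
Δv₂ = |v_t − v_c| = |7.753 − 5.790| = 1.963 km/s.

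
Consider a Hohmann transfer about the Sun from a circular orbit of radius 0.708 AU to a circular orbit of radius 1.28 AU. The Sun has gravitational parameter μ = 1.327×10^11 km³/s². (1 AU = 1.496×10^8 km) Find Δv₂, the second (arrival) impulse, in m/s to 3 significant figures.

Δv₂ = 4110 m/s

In km: r₁ = 0.708 × 1.496×10^8 = 1.059168×10^8 km; r₂ = 1.28 × 1.496×10^8 = 1.91488×10^8 km.
Semi-major axis of the transfer orbit: a_t = (1.059168×10^8 + 1.91488×10^8)/2 = 1.487024×10^8 km.
Circular speed at r = 1.91488×10^8 km: v_c = √(μ/r) = 26.325 km/s.
Transfer-orbit speed at the same r (vis-viva, a = a_t): v_t = √[μ(2/r − 1/a_t)] = 22.217 km/s.
Δv₂ = |v_t − v_c| = |22.217 − 26.325| = 4.108 km/s.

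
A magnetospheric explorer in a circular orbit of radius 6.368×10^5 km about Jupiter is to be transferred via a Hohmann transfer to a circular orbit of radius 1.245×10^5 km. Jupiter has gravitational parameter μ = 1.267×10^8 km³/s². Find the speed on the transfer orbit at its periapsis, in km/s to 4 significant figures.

v = 41.26 km/s

Semi-major axis of the transfer orbit: a_t = (6.368×10^5 + 1.245×10^5)/2 = 3.8065×10^5 km.
The periapsis of the transfer ellipse is at r = 1.245×10^5 km.
From the vis-viva equation, v = √[μ(2/r − 1/a_t)] = 41.26 km/s.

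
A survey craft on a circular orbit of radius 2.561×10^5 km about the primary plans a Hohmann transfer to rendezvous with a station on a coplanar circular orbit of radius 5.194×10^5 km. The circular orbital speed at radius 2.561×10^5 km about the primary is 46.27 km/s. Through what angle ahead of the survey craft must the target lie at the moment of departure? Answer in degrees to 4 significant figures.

From the circular-orbit relation v² = μ/r at r = 2.561×10^5 km: μ = v²r = (46.27)² × 2.561×10^5 = 5.48288×10^8 km³/s².
The Hohmann ellipse has a_t = (r₁ + r₂)/2 = 3.8775×10^5 km.
The half-period of the transfer ellipse is t = π√(a_t³/μ) = 32390 s.
Target angular speed ω₂ = √(μ/r₂³) = 6.255×10^-5 rad/s.
Angle swept by the target during transfer: ω₂·t = 2.026 rad = 116.1°.
The survey craft traverses 180° on the transfer ellipse, so the target must lead by 180° − 116.1° = 63.90°.

φ = 63.90°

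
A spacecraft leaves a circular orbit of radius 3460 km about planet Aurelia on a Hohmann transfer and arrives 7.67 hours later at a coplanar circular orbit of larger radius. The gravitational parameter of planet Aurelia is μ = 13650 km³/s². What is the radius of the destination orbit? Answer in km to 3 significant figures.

r₂ = 16900 km

Transfer time t = 7.67 hours = 27612 s, and t = π√(a_t³/μ).
So a_t = (μ t²/π²)^(1/3) = (13650 × (27612)² / π²)^(1/3) = 10178 km.
Since a_t = (r₁ + r₂)/2, r₂ = 2a_t − r₁ = 2×10178 − 3460 = 16896 km.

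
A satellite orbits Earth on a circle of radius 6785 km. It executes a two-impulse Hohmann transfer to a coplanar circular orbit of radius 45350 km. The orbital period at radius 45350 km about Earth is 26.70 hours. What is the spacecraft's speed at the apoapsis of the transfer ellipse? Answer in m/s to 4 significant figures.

v = 1512 m/s

From Kepler's third law T² = 4π²r³/μ at r = 45350 km, T = 26.70 hours = 26.70 × 3600 s = 96120 s: μ = 4π²r³/T² = 3.98533×10^5 km³/s².
Transfer-ellipse semi-major axis a_t = (r₁ + r₂)/2 = (6785 + 45350)/2 = 26067.5 km.
At apoapsis, r = 45350 km.
Vis-viva: v = √[μ(2/r − 1/a_t)] = √[3.98533×10^5 × (2/45350 − 1/26067.5)] = 1.512 km/s.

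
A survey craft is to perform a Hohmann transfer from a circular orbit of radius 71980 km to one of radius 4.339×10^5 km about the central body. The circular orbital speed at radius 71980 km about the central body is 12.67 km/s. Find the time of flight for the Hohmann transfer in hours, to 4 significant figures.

t = 32.66 hours

From the circular-orbit relation v² = μ/r at r = 71980 km: μ = v²r = (12.67)² × 71980 = 1.15549×10^7 km³/s².
The Hohmann ellipse has a_t = (r₁ + r₂)/2 = 2.5294×10^5 km.
Half the transfer-orbit period gives t = π√(a_t³/μ) = 1.1757×10^5 s.
Converting: 1.1757×10^5 s ÷ 3600 s/hour = 32.66 hours.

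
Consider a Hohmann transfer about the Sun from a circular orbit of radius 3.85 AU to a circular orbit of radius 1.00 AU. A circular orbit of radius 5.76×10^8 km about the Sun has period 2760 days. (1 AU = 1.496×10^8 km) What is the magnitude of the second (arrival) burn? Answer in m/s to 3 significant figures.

Δv₂ = 7740 m/s

From Kepler's third law T² = 4π²r³/μ at r = 5.76×10^8 km, T = 2760 days = 2760 × 86400 s = 2.38464×10^8 s: μ = 4π²r³/T² = 1.32673×10^11 km³/s².
In km: r₁ = 3.85 × 1.496×10^8 = 5.7596×10^8 km; r₂ = 1.00 × 1.496×10^8 = 1.496×10^8 km.
The Hohmann ellipse has a_t = (r₁ + r₂)/2 = 3.6278×10^8 km.
Circular speed at r = 1.496×10^8 km: v_c = √(μ/r) = 29.780 km/s.
Vis-viva on the transfer ellipse at r = 1.496×10^8 km gives v_t = √[μ(2/r − 1/a_t)] = 37.523 km/s.
Δv₂ = |v_t − v_c| = |37.523 − 29.780| = 7.743 km/s.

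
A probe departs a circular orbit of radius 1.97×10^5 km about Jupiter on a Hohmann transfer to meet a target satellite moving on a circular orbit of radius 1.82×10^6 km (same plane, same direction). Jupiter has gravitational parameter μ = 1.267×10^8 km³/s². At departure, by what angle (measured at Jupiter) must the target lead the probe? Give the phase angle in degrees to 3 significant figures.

φ = 106°

Transfer-ellipse semi-major axis a_t = (r₁ + r₂)/2 = (1.970×10^5 + 1.820×10^6)/2 = 1.0085×10^6 km.
The half-period of the transfer ellipse is t = π√(a_t³/μ) = 2.827×10^5 s.
The target's mean motion on its circular orbit is ω₂ = √(μ/r₂³) = 4.584×10^-6 rad/s.
Angle swept by the target during transfer: ω₂·t = 1.2959 rad = 74.25°.
The probe traverses 180° on the transfer ellipse, so the target must lead by 180° − 74.25° = 106°.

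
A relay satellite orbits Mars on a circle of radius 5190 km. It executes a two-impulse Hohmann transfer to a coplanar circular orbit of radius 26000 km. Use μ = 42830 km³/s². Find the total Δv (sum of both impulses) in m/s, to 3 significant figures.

Δv = 1380 m/s

The Hohmann ellipse has a_t = (r₁ + r₂)/2 = 15595 km.
Circular speed at r₁: v₁ = √(μ/r₁) = √(42830/5190) = 2.8727 km/s.
Transfer-orbit speed at r₁ (vis-viva equation): v_p = √[μ(2/r₁ − 1/a_t)] = 3.7092 km/s.
First burn Δv₁ = |v_p − v₁| = 0.8365 km/s.
Circular speed at r₂: v₂ = √(μ/r₂) = 1.2835 km/s.
Transfer-orbit speed at r₂: v_a = √[μ(2/r₂ − 1/a_t)] = 0.74042 km/s.
Second burn Δv₂ = |v₂ − v_a| = 0.5431 km/s.
Total Δv = Δv₁ + Δv₂ = 1.380 km/s.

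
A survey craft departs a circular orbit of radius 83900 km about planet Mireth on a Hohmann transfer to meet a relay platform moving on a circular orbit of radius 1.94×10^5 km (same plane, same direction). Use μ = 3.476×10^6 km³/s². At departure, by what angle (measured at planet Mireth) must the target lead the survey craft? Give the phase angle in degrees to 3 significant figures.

φ = 70.9°

The Hohmann ellipse has a_t = (r₁ + r₂)/2 = 1.3895×10^5 km.
The half-period of the transfer ellipse is t = π√(a_t³/μ) = 87280 s.
Target angular speed ω₂ = √(μ/r₂³) = 2.182×10^-5 rad/s.
Angle swept by the target during transfer: ω₂·t = 1.904 rad = 109.1°.
Arrival is 180° from departure on the ellipse, so φ = 180° − 109.1° = 70.9°.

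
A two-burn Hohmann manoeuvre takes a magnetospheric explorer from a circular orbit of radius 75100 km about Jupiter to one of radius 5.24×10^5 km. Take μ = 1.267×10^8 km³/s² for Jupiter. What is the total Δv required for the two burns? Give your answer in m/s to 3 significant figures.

The Hohmann ellipse has a_t = (r₁ + r₂)/2 = 2.9955×10^5 km.
At r₁ the circular-orbit speed is v₁ = √(μ/r₁) = 41.07 km/s.
On the transfer ellipse at r₁, vis-viva equation gives v_p = √[μ(2/r₁ − 1/a_t)] = 54.32 km/s.
First burn Δv₁ = |v_p − v₁| = 13.25 km/s.
At r₂, v₂ = √(μ/r₂) = 15.55 km/s.
Transfer-orbit speed at r₂: v_a = √[μ(2/r₂ − 1/a_t)] = 7.786 km/s.
Second burn Δv₂ = |v₂ − v_a| = 7.764 km/s.
Δv = Δv₁ + Δv₂ = 13.25 + 7.764 = 21.01 km/s.

Δv = 21000 m/s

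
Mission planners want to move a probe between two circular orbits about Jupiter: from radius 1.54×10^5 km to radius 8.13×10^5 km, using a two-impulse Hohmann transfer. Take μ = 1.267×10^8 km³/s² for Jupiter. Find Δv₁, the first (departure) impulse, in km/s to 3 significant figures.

Δv₁ = 8.51 km/s

Semi-major axis of the transfer orbit: a_t = (1.540×10^5 + 8.130×10^5)/2 = 4.835×10^5 km.
Circular speed at r = 1.540×10^5 km: v_c = √(μ/r) = 28.683 km/s.
Transfer-orbit speed at the same r (vis-viva, a = a_t): v_t = √[μ(2/r − 1/a_t)] = 37.194 km/s.
Δv₁ = |v_t − v_c| = |37.194 − 28.683| = 8.511 km/s.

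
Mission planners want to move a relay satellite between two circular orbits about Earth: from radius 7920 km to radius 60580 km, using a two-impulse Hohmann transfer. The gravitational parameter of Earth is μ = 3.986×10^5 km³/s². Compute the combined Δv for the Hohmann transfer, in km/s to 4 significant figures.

Transfer-ellipse semi-major axis a_t = (r₁ + r₂)/2 = (7920 + 60580)/2 = 34250 km.
Circular speed at r₁: v₁ = √(μ/r₁) = √(3.986×10^5/7920) = 7.09424 km/s.
On the transfer ellipse at r₁, vis-viva equation gives v_p = √[μ(2/r₁ − 1/a_t)] = 9.43497 km/s.
First burn Δv₁ = |v_p − v₁| = 2.3407 km/s.
Circular speed at r₂: v₂ = √(μ/r₂) = 2.5651 km/s.
Transfer-orbit speed at r₂: v_a = √[μ(2/r₂ − 1/a_t)] = 1.2335 km/s.
Second burn Δv₂ = |v₂ − v_a| = 1.3316 km/s.
Δv = Δv₁ + Δv₂ = 2.3407 + 1.3316 = 3.672 km/s.

Δv = 3.672 km/s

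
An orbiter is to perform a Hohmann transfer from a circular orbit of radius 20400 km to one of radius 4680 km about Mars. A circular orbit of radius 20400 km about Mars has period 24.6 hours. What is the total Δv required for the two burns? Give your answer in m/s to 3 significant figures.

Δv = 1400 m/s

From Kepler's third law T² = 4π²r³/μ at r = 20400 km, T = 24.6 hours = 24.6 × 3600 s = 88560 s: μ = 4π²r³/T² = 42734.1 km³/s².
Semi-major axis of the transfer orbit: a_t = (20400 + 4680)/2 = 12540 km.
At r₁ the circular-orbit speed is v₁ = √(μ/r₁) = 1.44735 km/s.
On the transfer ellipse at r₁, vis-viva gives v_a = √[μ(2/r₁ − 1/a_t)] = 0.884192 km/s.
First burn Δv₁ = |v_a − v₁| = 0.5632 km/s.
Circular speed at r₂: v₂ = √(μ/r₂) = 3.0218 km/s.
Transfer-orbit speed at r₂: v_p = √[μ(2/r₂ − 1/a_t)] = 3.8542 km/s.
Second burn Δv₂ = |v₂ − v_p| = 0.8324 km/s.
Total Δv = Δv₁ + Δv₂ = 1.396 km/s.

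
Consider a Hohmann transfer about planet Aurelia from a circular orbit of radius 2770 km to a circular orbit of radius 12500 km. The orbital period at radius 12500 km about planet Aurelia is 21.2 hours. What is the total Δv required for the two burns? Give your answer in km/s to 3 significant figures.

From Kepler's third law T² = 4π²r³/μ at r = 12500 km, T = 21.2 hours = 21.2 × 3600 s = 76320 s: μ = 4π²r³/T² = 13237.7 km³/s².
Transfer-ellipse semi-major axis a_t = (r₁ + r₂)/2 = (2770 + 12500)/2 = 7635 km.
At r₁ the circular-orbit speed is v₁ = √(μ/r₁) = 2.1861 km/s.
On the transfer ellipse at r₁, v² = μ(2/r − 1/a) gives v_p = √[μ(2/r₁ − 1/a_t)] = 2.7972 km/s.
First burn Δv₁ = |v_p − v₁| = 0.6111 km/s.
At r₂, v₂ = √(μ/r₂) = 1.02909 km/s.
Transfer-orbit speed at r₂: v_a = √[μ(2/r₂ − 1/a_t)] = 0.619850 km/s.
Second burn Δv₂ = |v₂ − v_a| = 0.4092 km/s.
Total Δv = Δv₁ + Δv₂ = 1.020 km/s.

Δv = 1.02 km/s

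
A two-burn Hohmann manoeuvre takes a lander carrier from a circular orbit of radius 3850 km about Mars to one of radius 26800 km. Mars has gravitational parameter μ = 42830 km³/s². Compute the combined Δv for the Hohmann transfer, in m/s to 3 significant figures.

Semi-major axis of the transfer orbit: a_t = (3850 + 26800)/2 = 15325 km.
Circular speed at r₁: v₁ = √(μ/r₁) = √(42830/3850) = 3.33537 km/s.
On the transfer ellipse at r₁, v² = μ(2/r − 1/a) gives v_p = √[μ(2/r₁ − 1/a_t)] = 4.41073 km/s.
First burn Δv₁ = |v_p − v₁| = 1.0754 km/s.
At r₂, v₂ = √(μ/r₂) = 1.26417 km/s.
Transfer-orbit speed at r₂: v_a = √[μ(2/r₂ − 1/a_t)] = 0.633632 km/s.
Second burn Δv₂ = |v₂ − v_a| = 0.63054 km/s.
Δv = Δv₁ + Δv₂ = 1.0754 + 0.63054 = 1.706 km/s.

Δv = 1710 m/s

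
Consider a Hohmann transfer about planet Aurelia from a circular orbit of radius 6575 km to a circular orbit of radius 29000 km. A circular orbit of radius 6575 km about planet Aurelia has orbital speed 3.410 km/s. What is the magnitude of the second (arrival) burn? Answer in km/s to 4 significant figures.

From the circular-orbit relation v² = μ/r at r = 6575 km: μ = v²r = (3.410)² × 6575 = 76454.8 km³/s².
Transfer-ellipse semi-major axis a_t = (r₁ + r₂)/2 = (6575 + 29000)/2 = 17787.5 km.
On the circular orbit at r = 29000 km, v_c = √(μ/r) = 1.6237 km/s.
Transfer-orbit speed at the same r (vis-viva, a = a_t): v_t = √[μ(2/r − 1/a_t)] = 0.98717 km/s.
Δv₂ = |v_t − v_c| = |0.98717 − 1.6237| = 0.6365 km/s.

Δv₂ = 0.6365 km/s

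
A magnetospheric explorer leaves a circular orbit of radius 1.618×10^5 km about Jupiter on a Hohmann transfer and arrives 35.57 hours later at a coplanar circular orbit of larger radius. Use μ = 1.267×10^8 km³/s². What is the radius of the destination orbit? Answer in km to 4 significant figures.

r₂ = 1.028×10^6 km

Transfer time t = 35.57 hours = 1.28052×10^5 s, and t = π√(a_t³/μ).
So a_t = (μ t²/π²)^(1/3) = (1.267×10^8 × (1.28052×10^5)² / π²)^(1/3) = 5.9486×10^5 km.
Since a_t = (r₁ + r₂)/2, r₂ = 2a_t − r₁ = 2×5.9486×10^5 − 1.618×10^5 = 1.02792×10^6 km.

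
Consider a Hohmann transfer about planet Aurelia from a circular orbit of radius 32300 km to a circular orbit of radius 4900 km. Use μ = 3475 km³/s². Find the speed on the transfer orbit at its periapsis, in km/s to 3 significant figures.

Semi-major axis of the transfer orbit: a_t = (32300 + 4900)/2 = 18600 km.
At periapsis, r = 4900 km.
Vis-viva: v = √[μ(2/r − 1/a_t)] = √[3475 × (2/4900 − 1/18600)] = 1.110 km/s.

v = 1.11 km/s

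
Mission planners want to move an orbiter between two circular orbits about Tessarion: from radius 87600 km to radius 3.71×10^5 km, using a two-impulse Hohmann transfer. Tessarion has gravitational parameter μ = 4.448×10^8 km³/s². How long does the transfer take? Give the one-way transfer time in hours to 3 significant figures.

t = 4.54 hours

The Hohmann ellipse has a_t = (r₁ + r₂)/2 = 2.293×10^5 km.
Half the transfer-orbit period gives t = π√(a_t³/μ) = 16360 s.
Converting: 16360 s ÷ 3600 s/hour = 4.54 hours.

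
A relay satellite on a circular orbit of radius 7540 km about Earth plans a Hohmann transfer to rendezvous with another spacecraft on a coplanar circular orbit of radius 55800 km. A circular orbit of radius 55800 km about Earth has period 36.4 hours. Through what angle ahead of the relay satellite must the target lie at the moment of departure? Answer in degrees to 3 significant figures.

φ = 103°

From Kepler's third law T² = 4π²r³/μ at r = 55800 km, T = 36.4 hours = 36.4 × 3600 s = 1.3104×10^5 s: μ = 4π²r³/T² = 3.99443×10^5 km³/s².
Semi-major axis of the transfer orbit: a_t = (7540 + 55800)/2 = 31670 km.
Transfer time t = π√(a_t³/μ) = 28015 s.
The target's mean motion on its circular orbit is ω₂ = √(μ/r₂³) = 4.7949×10^-5 rad/s.
Angle swept by the target during transfer: ω₂·t = 1.3433 rad = 76.97°.
Arrival is 180° from departure on the ellipse, so φ = 180° − 76.97° = 103°.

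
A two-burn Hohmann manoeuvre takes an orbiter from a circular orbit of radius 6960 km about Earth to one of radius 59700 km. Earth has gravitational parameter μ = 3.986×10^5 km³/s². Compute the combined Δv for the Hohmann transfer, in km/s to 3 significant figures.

The Hohmann ellipse has a_t = (r₁ + r₂)/2 = 33330 km.
Circular speed at r₁: v₁ = √(μ/r₁) = √(3.986×10^5/6960) = 7.567702 km/s.
On the transfer ellipse at r₁, vis-viva equation gives v_p = √[μ(2/r₁ − 1/a_t)] = 10.12823 km/s.
First burn Δv₁ = |v_p − v₁| = 2.561 km/s.
At r₂, v₂ = √(μ/r₂) = 2.584 km/s.
Transfer-orbit speed at r₂: v_a = √[μ(2/r₂ − 1/a_t)] = 1.181 km/s.
Second burn Δv₂ = |v₂ − v_a| = 1.403 km/s.
Total Δv = Δv₁ + Δv₂ = 3.964 km/s.

Δv = 3.96 km/s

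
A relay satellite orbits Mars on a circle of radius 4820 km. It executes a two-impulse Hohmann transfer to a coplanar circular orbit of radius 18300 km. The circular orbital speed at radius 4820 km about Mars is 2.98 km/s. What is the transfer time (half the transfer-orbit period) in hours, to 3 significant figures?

From the circular-orbit relation v² = μ/r at r = 4820 km: μ = v²r = (2.98)² × 4820 = 42803.5 km³/s².
Transfer-ellipse semi-major axis a_t = (r₁ + r₂)/2 = (4820 + 18300)/2 = 11560 km.
By Kepler's third law the transfer-orbit period is T = 2π√(a_t³/μ), so t = T/2 = 18870 s.
Converting: 18870 s ÷ 3600 s/hour = 5.24 hours.

t = 5.24 hours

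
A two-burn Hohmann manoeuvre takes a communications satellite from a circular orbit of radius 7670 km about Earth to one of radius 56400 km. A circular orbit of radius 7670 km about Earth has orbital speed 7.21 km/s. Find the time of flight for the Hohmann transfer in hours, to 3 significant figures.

From the circular-orbit relation v² = μ/r at r = 7670 km: μ = v²r = (7.21)² × 7670 = 3.98718×10^5 km³/s².
Transfer-ellipse semi-major axis a_t = (r₁ + r₂)/2 = (7670 + 56400)/2 = 32035 km.
Transfer time t = π√(a_t³/μ) = π√((32035)³ / 3.98718×10^5) = 28527 s.
Converting: 28527 s ÷ 3600 s/hour = 7.92 hours.

t = 7.92 hours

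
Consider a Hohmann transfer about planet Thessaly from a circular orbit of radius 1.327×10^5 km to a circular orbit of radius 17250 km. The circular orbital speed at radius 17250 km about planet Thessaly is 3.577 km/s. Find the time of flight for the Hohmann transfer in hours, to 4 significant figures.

t = 38.13 hours

From the circular-orbit relation v² = μ/r at r = 17250 km: μ = v²r = (3.577)² × 17250 = 2.20713×10^5 km³/s².
Semi-major axis of the transfer orbit: a_t = (1.327×10^5 + 17250)/2 = 74975 km.
By Kepler's third law the transfer-orbit period is T = 2π√(a_t³/μ), so t = T/2 = 1.3728×10^5 s.
Converting: 1.3728×10^5 s ÷ 3600 s/hour = 38.13 hours.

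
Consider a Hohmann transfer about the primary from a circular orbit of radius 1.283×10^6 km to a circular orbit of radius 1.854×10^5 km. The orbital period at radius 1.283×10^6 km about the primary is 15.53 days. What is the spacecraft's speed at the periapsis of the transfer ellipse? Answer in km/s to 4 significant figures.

From Kepler's third law T² = 4π²r³/μ at r = 1.283×10^6 km, T = 15.53 days = 15.53 × 86400 s = 1.341792×10^6 s: μ = 4π²r³/T² = 4.63094×10^7 km³/s².
The Hohmann ellipse has a_t = (r₁ + r₂)/2 = 7.342×10^5 km.
The periapsis of the transfer ellipse is at r = 1.854×10^5 km.
Vis-viva: v = √[μ(2/r − 1/a_t)] = √[4.63094×10^7 × (2/1.854×10^5 − 1/7.342×10^5)] = 20.89 km/s.

v = 20.89 km/s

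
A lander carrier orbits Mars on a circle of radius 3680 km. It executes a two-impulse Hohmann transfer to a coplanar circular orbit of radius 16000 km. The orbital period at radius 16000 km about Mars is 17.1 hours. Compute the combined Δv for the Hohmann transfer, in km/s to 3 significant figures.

Δv = 1.57 km/s

From Kepler's third law T² = 4π²r³/μ at r = 16000 km, T = 17.1 hours = 17.1 × 3600 s = 61560 s: μ = 4π²r³/T² = 42670.0 km³/s².
The Hohmann ellipse has a_t = (r₁ + r₂)/2 = 9840 km.
Circular speed at r₁: v₁ = √(μ/r₁) = √(42670.0/3680) = 3.4052 km/s.
On the transfer ellipse at r₁, vis-viva gives v_p = √[μ(2/r₁ − 1/a_t)] = 4.3421 km/s.
First burn Δv₁ = |v_p − v₁| = 0.9369 km/s.
At r₂, v₂ = √(μ/r₂) = 1.6331 km/s.
Transfer-orbit speed at r₂: v_a = √[μ(2/r₂ − 1/a_t)] = 0.99868 km/s.
Second burn Δv₂ = |v₂ − v_a| = 0.6344 km/s.
Total Δv = Δv₁ + Δv₂ = 1.571 km/s.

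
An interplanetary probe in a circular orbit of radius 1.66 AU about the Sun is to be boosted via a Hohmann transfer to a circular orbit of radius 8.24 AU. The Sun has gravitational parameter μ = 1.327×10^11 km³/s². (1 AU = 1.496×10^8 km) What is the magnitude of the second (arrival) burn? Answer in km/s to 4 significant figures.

In km: r₁ = 1.66 × 1.496×10^8 = 2.48336×10^8 km; r₂ = 8.24 × 1.496×10^8 = 1.232704×10^9 km.
The Hohmann ellipse has a_t = (r₁ + r₂)/2 = 7.4052×10^8 km.
On the circular orbit at r = 1.232704×10^9 km, v_c = √(μ/r) = 10.375 km/s.
Transfer-orbit speed at the same r (vis-viva, a = a_t): v_t = √[μ(2/r − 1/a_t)] = 6.0084 km/s.
Δv₂ = |v_t − v_c| = |6.0084 − 10.375| = 4.367 km/s.

Δv₂ = 4.367 km/s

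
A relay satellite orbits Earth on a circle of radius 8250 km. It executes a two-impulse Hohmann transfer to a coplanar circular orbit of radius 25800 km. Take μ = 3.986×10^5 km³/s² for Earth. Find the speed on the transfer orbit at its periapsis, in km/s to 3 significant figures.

Semi-major axis of the transfer orbit: a_t = (8250 + 25800)/2 = 17025 km.
At periapsis, r = 8250 km.
Applying v² = μ(2/r − 1/a_t): v = 8.557 km/s.

v = 8.56 km/s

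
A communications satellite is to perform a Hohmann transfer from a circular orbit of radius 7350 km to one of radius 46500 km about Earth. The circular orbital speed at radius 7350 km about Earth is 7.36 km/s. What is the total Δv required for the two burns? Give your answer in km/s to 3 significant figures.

From the circular-orbit relation v² = μ/r at r = 7350 km: μ = v²r = (7.36)² × 7350 = 3.98147×10^5 km³/s².
Semi-major axis of the transfer orbit: a_t = (7350 + 46500)/2 = 26925 km.
Circular speed at r₁: v₁ = √(μ/r₁) = √(3.98147×10^5/7350) = 7.36000 km/s.
On the transfer ellipse at r₁, vis-viva equation gives v_p = √[μ(2/r₁ − 1/a_t)] = 9.67223 km/s.
First burn Δv₁ = |v_p − v₁| = 2.31223 km/s.
Circular speed at r₂: v₂ = √(μ/r₂) = 2.9261 km/s.
Transfer-orbit speed at r₂: v_a = √[μ(2/r₂ − 1/a_t)] = 1.5288 km/s.
Second burn Δv₂ = |v₂ − v_a| = 1.39730 km/s.
Δv = Δv₁ + Δv₂ = 2.31223 + 1.39730 = 3.710 km/s.

Δv = 3.71 km/s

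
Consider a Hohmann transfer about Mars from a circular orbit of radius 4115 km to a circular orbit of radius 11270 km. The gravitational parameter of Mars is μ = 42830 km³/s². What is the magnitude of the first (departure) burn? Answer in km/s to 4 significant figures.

Δv₁ = 0.6788 km/s

Semi-major axis of the transfer orbit: a_t = (4115 + 11270)/2 = 7692.5 km.
On the circular orbit at r = 4115 km, v_c = √(μ/r) = 3.2262 km/s.
Vis-viva on the transfer ellipse at r = 4115 km gives v_t = √[μ(2/r − 1/a_t)] = 3.9050 km/s.
Δv₁ = |v_t − v_c| = |3.9050 − 3.2262| = 0.6788 km/s.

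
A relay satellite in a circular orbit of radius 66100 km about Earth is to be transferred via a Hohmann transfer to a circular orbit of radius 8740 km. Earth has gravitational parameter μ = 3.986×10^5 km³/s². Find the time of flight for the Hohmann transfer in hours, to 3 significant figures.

t = 10.0 hours

The Hohmann ellipse has a_t = (r₁ + r₂)/2 = 37420 km.
By Kepler's third law the transfer-orbit period is T = 2π√(a_t³/μ), so t = T/2 = 36020 s.
Converting: 36020 s ÷ 3600 s/hour = 10.0 hours.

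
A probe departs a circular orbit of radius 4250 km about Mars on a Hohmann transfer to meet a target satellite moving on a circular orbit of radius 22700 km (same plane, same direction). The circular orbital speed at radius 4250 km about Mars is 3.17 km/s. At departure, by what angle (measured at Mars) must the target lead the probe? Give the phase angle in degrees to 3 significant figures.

From the circular-orbit relation v² = μ/r at r = 4250 km: μ = v²r = (3.17)² × 4250 = 42707.8 km³/s².
Semi-major axis of the transfer orbit: a_t = (4250 + 22700)/2 = 13475 km.
The half-period of the transfer ellipse is t = π√(a_t³/μ) = 23780 s.
The target's mean motion on its circular orbit is ω₂ = √(μ/r₂³) = 6.042×10^-5 rad/s.
Angle swept by the target during transfer: ω₂·t = 1.4368 rad = 82.32°.
Arrival is 180° from departure on the ellipse, so φ = 180° − 82.32° = 97.7°.

φ = 97.7°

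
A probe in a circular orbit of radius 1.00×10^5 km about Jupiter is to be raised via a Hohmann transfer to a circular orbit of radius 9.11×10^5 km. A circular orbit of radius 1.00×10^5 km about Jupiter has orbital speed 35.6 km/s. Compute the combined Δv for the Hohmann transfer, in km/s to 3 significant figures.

From the circular-orbit relation v² = μ/r at r = 1.00×10^5 km: μ = v²r = (35.6)² × 1.00×10^5 = 1.26736×10^8 km³/s².
The Hohmann ellipse has a_t = (r₁ + r₂)/2 = 5.055×10^5 km.
Circular speed at r₁: v₁ = √(μ/r₁) = √(1.26736×10^8/1.000×10^5) = 35.60 km/s.
Transfer-orbit speed at r₁ (v² = μ(2/r − 1/a)): v_p = √[μ(2/r₁ − 1/a_t)] = 47.79 km/s.
First burn Δv₁ = |v_p − v₁| = 12.19 km/s.
At r₂, v₂ = √(μ/r₂) = 11.795 km/s.
Transfer-orbit speed at r₂: v_a = √[μ(2/r₂ − 1/a_t)] = 5.2460 km/s.
Second burn Δv₂ = |v₂ − v_a| = 6.549 km/s.
Δv = Δv₁ + Δv₂ = 12.19 + 6.549 = 18.74 km/s.

Δv = 18.7 km/s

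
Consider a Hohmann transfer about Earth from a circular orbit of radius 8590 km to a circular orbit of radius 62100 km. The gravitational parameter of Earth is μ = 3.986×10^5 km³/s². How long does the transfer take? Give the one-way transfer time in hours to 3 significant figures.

Transfer-ellipse semi-major axis a_t = (r₁ + r₂)/2 = (8590 + 62100)/2 = 35345 km.
Half the transfer-orbit period gives t = π√(a_t³/μ) = 33065 s.
Converting: 33065 s ÷ 3600 s/hour = 9.18 hours.

t = 9.18 hours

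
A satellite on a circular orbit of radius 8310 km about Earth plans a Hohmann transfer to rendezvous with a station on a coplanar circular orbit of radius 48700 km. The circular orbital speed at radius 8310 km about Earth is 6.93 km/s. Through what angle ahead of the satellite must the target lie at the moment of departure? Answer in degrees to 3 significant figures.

From the circular-orbit relation v² = μ/r at r = 8310 km: μ = v²r = (6.93)² × 8310 = 3.99087×10^5 km³/s².
The Hohmann ellipse has a_t = (r₁ + r₂)/2 = 28505 km.
The half-period of the transfer ellipse is t = π√(a_t³/μ) = 23933 s.
Target angular speed ω₂ = √(μ/r₂³) = 5.8781×10^-5 rad/s.
Angle swept by the target during transfer: ω₂·t = 1.4068 rad = 80.60°.
The satellite traverses 180° on the transfer ellipse, so the target must lead by 180° − 80.60° = 99.4°.

φ = 99.4°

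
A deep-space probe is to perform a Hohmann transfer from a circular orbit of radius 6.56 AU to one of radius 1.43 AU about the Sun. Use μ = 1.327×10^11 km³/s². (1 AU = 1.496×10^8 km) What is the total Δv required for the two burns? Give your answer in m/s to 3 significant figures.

Δv = 11700 m/s

In km: r₁ = 6.56 × 1.496×10^8 = 9.81376×10^8 km; r₂ = 1.43 × 1.496×10^8 = 2.13928×10^8 km.
Semi-major axis of the transfer orbit: a_t = (9.81376×10^8 + 2.13928×10^8)/2 = 5.97652×10^8 km.
At r₁ the circular-orbit speed is v₁ = √(μ/r₁) = 11.628 km/s.
On the transfer ellipse at r₁, vis-viva gives v_a = √[μ(2/r₁ − 1/a_t)] = 6.9571 km/s.
First burn Δv₁ = |v_a − v₁| = 4.671 km/s.
At r₂, v₂ = √(μ/r₂) = 24.906 km/s.
Transfer-orbit speed at r₂: v_p = √[μ(2/r₂ − 1/a_t)] = 31.915 km/s.
Second burn Δv₂ = |v₂ − v_p| = 7.009 km/s.
Δv = Δv₁ + Δv₂ = 4.671 + 7.009 = 11.68 km/s.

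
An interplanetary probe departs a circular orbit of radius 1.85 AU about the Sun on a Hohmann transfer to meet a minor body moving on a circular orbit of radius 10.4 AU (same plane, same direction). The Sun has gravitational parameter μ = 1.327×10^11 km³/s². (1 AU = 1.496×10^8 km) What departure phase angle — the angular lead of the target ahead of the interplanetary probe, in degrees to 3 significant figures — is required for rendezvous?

In km: r₁ = 1.85 × 1.496×10^8 = 2.7676×10^8 km; r₂ = 10.4 × 1.496×10^8 = 1.55584×10^9 km.
Semi-major axis of the transfer orbit: a_t = (2.7676×10^8 + 1.55584×10^9)/2 = 9.163×10^8 km.
The half-period of the transfer ellipse is t = π√(a_t³/μ) = 2.392054×10^8 s.
Target angular speed ω₂ = √(μ/r₂³) = 5.935920×10^-9 rad/s.
Angle swept by the target during transfer: ω₂·t = 1.419904 rad = 81.355°.
Arrival is 180° from departure on the ellipse, so φ = 180° − 81.355° = 98.6°.

φ = 98.6°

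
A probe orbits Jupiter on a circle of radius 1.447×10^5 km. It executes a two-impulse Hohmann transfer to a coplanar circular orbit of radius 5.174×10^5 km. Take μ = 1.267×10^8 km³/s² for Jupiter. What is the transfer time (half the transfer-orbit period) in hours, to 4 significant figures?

Transfer-ellipse semi-major axis a_t = (r₁ + r₂)/2 = (1.447×10^5 + 5.174×10^5)/2 = 3.3105×10^5 km.
Transfer time t = π√(a_t³/μ) = π√((3.3105×10^5)³ / 1.267×10^8) = 53160 s.
Converting: 53160 s ÷ 3600 s/hour = 14.77 hours.

t = 14.77 hours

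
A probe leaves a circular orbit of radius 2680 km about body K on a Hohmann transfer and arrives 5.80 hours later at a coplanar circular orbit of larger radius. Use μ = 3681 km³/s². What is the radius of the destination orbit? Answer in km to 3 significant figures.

r₂ = 8240 km

Transfer time t = 5.80 hours = 20880 s, and t = π√(a_t³/μ).
So a_t = (μ t²/π²)^(1/3) = (3681 × (20880)² / π²)^(1/3) = 5458.1 km.
Since a_t = (r₁ + r₂)/2, r₂ = 2a_t − r₁ = 2×5458.1 − 2680 = 8236.2 km.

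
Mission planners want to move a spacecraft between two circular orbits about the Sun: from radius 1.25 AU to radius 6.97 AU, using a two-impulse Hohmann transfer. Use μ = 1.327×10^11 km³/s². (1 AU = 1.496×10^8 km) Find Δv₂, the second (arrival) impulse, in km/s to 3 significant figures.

Δv₂ = 5.06 km/s

In km: r₁ = 1.25 × 1.496×10^8 = 1.870×10^8 km; r₂ = 6.97 × 1.496×10^8 = 1.042712×10^9 km.
Transfer-ellipse semi-major axis a_t = (r₁ + r₂)/2 = (1.870×10^8 + 1.042712×10^9)/2 = 6.14856×10^8 km.
Circular speed at r = 1.042712×10^9 km: v_c = √(μ/r) = 11.281 km/s.
Transfer-orbit speed at the same r (vis-viva, a = a_t): v_t = √[μ(2/r − 1/a_t)] = 6.2214 km/s.
Δv₂ = |v_t − v_c| = |6.2214 − 11.281| = 5.060 km/s.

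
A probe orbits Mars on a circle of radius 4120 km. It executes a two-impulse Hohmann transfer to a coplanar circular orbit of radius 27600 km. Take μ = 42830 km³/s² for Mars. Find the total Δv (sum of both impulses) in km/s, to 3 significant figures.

Transfer-ellipse semi-major axis a_t = (r₁ + r₂)/2 = (4120 + 27600)/2 = 15860 km.
Circular speed at r₁: v₁ = √(μ/r₁) = √(42830/4120) = 3.224 km/s.
On the transfer ellipse at r₁, vis-viva gives v_p = √[μ(2/r₁ − 1/a_t)] = 4.253 km/s.
First burn Δv₁ = |v_p − v₁| = 1.029 km/s.
Circular speed at r₂: v₂ = √(μ/r₂) = 1.2457 km/s.
Transfer-orbit speed at r₂: v_a = √[μ(2/r₂ − 1/a_t)] = 0.63492 km/s.
Second burn Δv₂ = |v₂ − v_a| = 0.6108 km/s.
Total Δv = Δv₁ + Δv₂ = 1.640 km/s.

Δv = 1.64 km/s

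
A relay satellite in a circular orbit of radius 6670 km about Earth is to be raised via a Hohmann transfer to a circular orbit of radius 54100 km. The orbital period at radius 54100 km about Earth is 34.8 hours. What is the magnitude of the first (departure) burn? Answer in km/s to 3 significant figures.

Δv₁ = 2.58 km/s

From Kepler's third law T² = 4π²r³/μ at r = 54100 km, T = 34.8 hours = 34.8 × 3600 s = 1.2528×10^5 s: μ = 4π²r³/T² = 3.98280×10^5 km³/s².
The Hohmann ellipse has a_t = (r₁ + r₂)/2 = 30385 km.
Circular speed at r = 6670 km: v_c = √(μ/r) = 7.7274 km/s.
Vis-viva on the transfer ellipse at r = 6670 km gives v_t = √[μ(2/r − 1/a_t)] = 10.311 km/s.
Δv₁ = |v_t − v_c| = |10.311 − 7.7274| = 2.584 km/s.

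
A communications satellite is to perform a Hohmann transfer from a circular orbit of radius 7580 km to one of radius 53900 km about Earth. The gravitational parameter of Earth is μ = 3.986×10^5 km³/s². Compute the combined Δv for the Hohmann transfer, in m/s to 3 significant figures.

Δv = 3720 m/s

Semi-major axis of the transfer orbit: a_t = (7580 + 53900)/2 = 30740 km.
At r₁ the circular-orbit speed is v₁ = √(μ/r₁) = 7.2516 km/s.
Transfer-orbit speed at r₁ (vis-viva equation): v_p = √[μ(2/r₁ − 1/a_t)] = 9.6023 km/s.
First burn Δv₁ = |v_p − v₁| = 2.351 km/s.
At r₂, v₂ = √(μ/r₂) = 2.719 km/s.
Transfer-orbit speed at r₂: v_a = √[μ(2/r₂ − 1/a_t)] = 1.350 km/s.
Second burn Δv₂ = |v₂ − v_a| = 1.369 km/s.
Total Δv = Δv₁ + Δv₂ = 3.720 km/s.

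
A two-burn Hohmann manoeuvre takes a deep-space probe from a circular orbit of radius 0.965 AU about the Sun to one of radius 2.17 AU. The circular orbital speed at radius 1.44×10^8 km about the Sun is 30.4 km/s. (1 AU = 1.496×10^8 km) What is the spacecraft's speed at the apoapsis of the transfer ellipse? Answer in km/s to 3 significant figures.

From the circular-orbit relation v² = μ/r at r = 1.44×10^8 km: μ = v²r = (30.4)² × 1.44×10^8 = 1.33079×10^11 km³/s².
In km: r₁ = 0.965 × 1.496×10^8 = 1.44364×10^8 km; r₂ = 2.17 × 1.496×10^8 = 3.24632×10^8 km.
The Hohmann ellipse has a_t = (r₁ + r₂)/2 = 2.34498×10^8 km.
At apoapsis, r = 3.24632×10^8 km.
Vis-viva: v = √[μ(2/r − 1/a_t)] = √[1.33079×10^11 × (2/3.24632×10^8 − 1/2.34498×10^8)] = 15.89 km/s.

v = 15.9 km/s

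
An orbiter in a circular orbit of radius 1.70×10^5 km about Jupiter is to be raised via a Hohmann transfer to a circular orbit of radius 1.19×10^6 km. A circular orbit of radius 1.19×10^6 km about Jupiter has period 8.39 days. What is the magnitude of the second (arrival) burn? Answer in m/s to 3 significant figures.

Δv₂ = 5160 m/s

From Kepler's third law T² = 4π²r³/μ at r = 1.19×10^6 km, T = 8.39 days = 8.39 × 86400 s = 7.24896×10^5 s: μ = 4π²r³/T² = 1.26605×10^8 km³/s².
Semi-major axis of the transfer orbit: a_t = (1.700×10^5 + 1.190×10^6)/2 = 6.800×10^5 km.
Circular speed at r = 1.190×10^6 km: v_c = √(μ/r) = 10.3146 km/s.
Vis-viva on the transfer ellipse at r = 1.190×10^6 km gives v_t = √[μ(2/r − 1/a_t)] = 5.15728 km/s.
Δv₂ = |v_t − v_c| = |5.15728 − 10.3146| = 5.157 km/s.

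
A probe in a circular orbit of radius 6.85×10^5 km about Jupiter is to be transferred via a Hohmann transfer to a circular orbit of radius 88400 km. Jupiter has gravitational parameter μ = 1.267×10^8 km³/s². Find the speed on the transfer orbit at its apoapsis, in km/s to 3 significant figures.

v = 6.50 km/s

The Hohmann ellipse has a_t = (r₁ + r₂)/2 = 3.867×10^5 km.
The apoapsis of the transfer ellipse is at r = 6.850×10^5 km.
From the vis-viva equation, v = √[μ(2/r − 1/a_t)] = 6.503 km/s.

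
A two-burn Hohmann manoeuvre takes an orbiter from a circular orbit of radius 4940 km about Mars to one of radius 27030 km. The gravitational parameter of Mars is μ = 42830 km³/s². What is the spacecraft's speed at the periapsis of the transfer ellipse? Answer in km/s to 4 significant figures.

Semi-major axis of the transfer orbit: a_t = (4940 + 27030)/2 = 15985 km.
At periapsis, r = 4940 km.
Applying v² = μ(2/r − 1/a_t): v = 3.829 km/s.

v = 3.829 km/s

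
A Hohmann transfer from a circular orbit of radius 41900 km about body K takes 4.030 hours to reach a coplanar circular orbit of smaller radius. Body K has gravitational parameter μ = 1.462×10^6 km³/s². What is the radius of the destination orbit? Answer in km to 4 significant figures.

Transfer time t = 4.030 hours = 14508 s, and t = π√(a_t³/μ).
So a_t = (μ t²/π²)^(1/3) = (1.462×10^6 × (14508)² / π²)^(1/3) = 31474 km.
Since a_t = (r₁ + r₂)/2, r₂ = 2a_t − r₁ = 2×31474 − 41900 = 21048 km.

r₂ = 21050 km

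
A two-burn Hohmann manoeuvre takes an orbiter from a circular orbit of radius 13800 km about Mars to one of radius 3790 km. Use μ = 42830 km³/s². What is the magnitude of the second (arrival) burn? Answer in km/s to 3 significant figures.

Δv₂ = 0.849 km/s

Transfer-ellipse semi-major axis a_t = (r₁ + r₂)/2 = (13800 + 3790)/2 = 8795 km.
Circular speed at r = 3790 km: v_c = √(μ/r) = 3.3617 km/s.
Transfer-orbit speed at the same r (vis-viva, a = a_t): v_t = √[μ(2/r − 1/a_t)] = 4.2109 km/s.
Δv₂ = |v_t − v_c| = |4.2109 − 3.3617| = 0.8492 km/s.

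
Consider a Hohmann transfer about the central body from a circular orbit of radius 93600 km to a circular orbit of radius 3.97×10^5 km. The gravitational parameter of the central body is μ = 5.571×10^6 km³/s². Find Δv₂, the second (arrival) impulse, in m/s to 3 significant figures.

Δv₂ = 1430 m/s

Transfer-ellipse semi-major axis a_t = (r₁ + r₂)/2 = (93600 + 3.970×10^5)/2 = 2.453×10^5 km.
On the circular orbit at r = 3.970×10^5 km, v_c = √(μ/r) = 3.746 km/s.
Transfer-orbit speed at the same r (vis-viva, a = a_t): v_t = √[μ(2/r − 1/a_t)] = 2.314 km/s.
Δv₂ = |v_t − v_c| = |2.314 − 3.746| = 1.432 km/s.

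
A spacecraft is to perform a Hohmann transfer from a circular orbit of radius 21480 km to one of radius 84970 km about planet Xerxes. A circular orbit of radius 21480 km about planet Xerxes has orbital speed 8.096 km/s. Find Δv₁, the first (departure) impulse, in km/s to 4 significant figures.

From the circular-orbit relation v² = μ/r at r = 21480 km: μ = v²r = (8.096)² × 21480 = 1.40791×10^6 km³/s².
The Hohmann ellipse has a_t = (r₁ + r₂)/2 = 53225 km.
Circular speed at r = 21480 km: v_c = √(μ/r) = 8.0960 km/s.
Vis-viva on the transfer ellipse at r = 21480 km gives v_t = √[μ(2/r − 1/a_t)] = 10.229 km/s.
Δv₁ = |v_t − v_c| = |10.229 − 8.0960| = 2.133 km/s.

Δv₁ = 2.133 km/s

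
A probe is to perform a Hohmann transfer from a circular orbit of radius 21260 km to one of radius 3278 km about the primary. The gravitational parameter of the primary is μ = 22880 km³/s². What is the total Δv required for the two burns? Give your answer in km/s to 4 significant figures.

Δv = 1.337 km/s

Semi-major axis of the transfer orbit: a_t = (21260 + 3278)/2 = 12269 km.
Circular speed at r₁: v₁ = √(μ/r₁) = √(22880/21260) = 1.0374 km/s.
Transfer-orbit speed at r₁ (vis-viva): v_a = √[μ(2/r₁ − 1/a_t)] = 0.53622 km/s.
First burn Δv₁ = |v_a − v₁| = 0.5012 km/s.
At r₂, v₂ = √(μ/r₂) = 2.64194 km/s.
Transfer-orbit speed at r₂: v_p = √[μ(2/r₂ − 1/a_t)] = 3.47777 km/s.
Second burn Δv₂ = |v₂ − v_p| = 0.8358 km/s.
Total Δv = Δv₁ + Δv₂ = 1.337 km/s.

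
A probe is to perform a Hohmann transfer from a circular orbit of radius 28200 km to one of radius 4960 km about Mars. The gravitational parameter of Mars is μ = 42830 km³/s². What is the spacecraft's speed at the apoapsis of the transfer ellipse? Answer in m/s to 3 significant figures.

v = 674 m/s

Semi-major axis of the transfer orbit: a_t = (28200 + 4960)/2 = 16580 km.
The apoapsis of the transfer ellipse is at r = 28200 km.
Vis-viva: v = √[μ(2/r − 1/a_t)] = √[42830 × (2/28200 − 1/16580)] = 0.6741 km/s.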